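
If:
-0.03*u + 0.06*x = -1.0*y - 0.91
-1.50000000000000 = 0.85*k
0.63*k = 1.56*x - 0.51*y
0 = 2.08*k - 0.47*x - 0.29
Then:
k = -1.76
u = -773.06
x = -8.43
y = -23.60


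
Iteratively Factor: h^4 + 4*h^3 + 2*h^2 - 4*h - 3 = (h + 1)*(h^3 + 3*h^2 - h - 3) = (h + 1)^2*(h^2 + 2*h - 3) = (h + 1)^2*(h + 3)*(h - 1)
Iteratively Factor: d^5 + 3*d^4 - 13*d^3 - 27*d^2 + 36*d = (d - 1)*(d^4 + 4*d^3 - 9*d^2 - 36*d) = (d - 3)*(d - 1)*(d^3 + 7*d^2 + 12*d) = (d - 3)*(d - 1)*(d + 3)*(d^2 + 4*d) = d*(d - 3)*(d - 1)*(d + 3)*(d + 4)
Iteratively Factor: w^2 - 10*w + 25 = (w - 5)*(w - 5)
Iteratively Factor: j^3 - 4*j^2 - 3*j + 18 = (j + 2)*(j^2 - 6*j + 9) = (j - 3)*(j + 2)*(j - 3)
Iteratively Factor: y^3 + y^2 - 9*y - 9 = (y - 3)*(y^2 + 4*y + 3) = (y - 3)*(y + 1)*(y + 3)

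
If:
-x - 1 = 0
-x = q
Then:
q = 1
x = -1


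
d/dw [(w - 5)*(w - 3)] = 2*w - 8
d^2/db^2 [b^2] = 2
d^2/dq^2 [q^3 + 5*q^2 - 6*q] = 6*q + 10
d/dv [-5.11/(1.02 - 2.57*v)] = -13.1327/(2.57*v - 1.02)^2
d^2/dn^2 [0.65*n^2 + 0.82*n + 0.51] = 1.30000000000000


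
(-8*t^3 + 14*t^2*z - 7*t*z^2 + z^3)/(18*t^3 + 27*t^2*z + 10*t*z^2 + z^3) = (-8*t^3 + 14*t^2*z - 7*t*z^2 + z^3)/(18*t^3 + 27*t^2*z + 10*t*z^2 + z^3)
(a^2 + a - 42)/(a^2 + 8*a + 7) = (a - 6)/(a + 1)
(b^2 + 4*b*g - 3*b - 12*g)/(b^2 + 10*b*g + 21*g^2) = (b^2 + 4*b*g - 3*b - 12*g)/(b^2 + 10*b*g + 21*g^2)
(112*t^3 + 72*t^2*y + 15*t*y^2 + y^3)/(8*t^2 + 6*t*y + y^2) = (28*t^2 + 11*t*y + y^2)/(2*t + y)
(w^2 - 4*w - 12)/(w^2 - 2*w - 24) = (w + 2)/(w + 4)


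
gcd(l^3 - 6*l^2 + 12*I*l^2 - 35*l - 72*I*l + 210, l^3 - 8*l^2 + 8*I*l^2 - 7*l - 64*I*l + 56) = l + 7*I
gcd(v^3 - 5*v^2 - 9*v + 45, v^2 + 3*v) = v + 3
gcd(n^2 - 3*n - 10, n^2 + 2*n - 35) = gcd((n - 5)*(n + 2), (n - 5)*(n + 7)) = n - 5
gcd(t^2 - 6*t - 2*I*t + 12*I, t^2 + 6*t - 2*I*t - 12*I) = t - 2*I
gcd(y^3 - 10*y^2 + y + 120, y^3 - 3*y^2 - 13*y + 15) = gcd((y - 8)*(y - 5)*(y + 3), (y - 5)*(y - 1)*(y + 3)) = y^2 - 2*y - 15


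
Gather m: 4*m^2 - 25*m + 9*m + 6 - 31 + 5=4*m^2 - 16*m - 20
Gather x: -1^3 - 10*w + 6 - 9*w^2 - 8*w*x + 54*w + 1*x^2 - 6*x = -9*w^2 + 44*w + x^2 + x*(-8*w - 6) + 5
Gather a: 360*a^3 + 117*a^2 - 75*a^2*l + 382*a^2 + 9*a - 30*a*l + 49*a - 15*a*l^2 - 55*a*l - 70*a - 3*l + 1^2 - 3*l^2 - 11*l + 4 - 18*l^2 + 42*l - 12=360*a^3 + a^2*(499 - 75*l) + a*(-15*l^2 - 85*l - 12) - 21*l^2 + 28*l - 7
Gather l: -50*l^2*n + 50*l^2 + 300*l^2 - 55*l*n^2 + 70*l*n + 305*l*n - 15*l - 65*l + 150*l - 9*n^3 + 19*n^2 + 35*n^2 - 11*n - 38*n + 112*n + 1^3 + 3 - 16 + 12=l^2*(350 - 50*n) + l*(-55*n^2 + 375*n + 70) - 9*n^3 + 54*n^2 + 63*n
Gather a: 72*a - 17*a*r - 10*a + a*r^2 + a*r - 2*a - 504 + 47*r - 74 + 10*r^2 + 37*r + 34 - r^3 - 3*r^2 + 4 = a*(r^2 - 16*r + 60) - r^3 + 7*r^2 + 84*r - 540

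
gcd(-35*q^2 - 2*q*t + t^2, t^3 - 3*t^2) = 1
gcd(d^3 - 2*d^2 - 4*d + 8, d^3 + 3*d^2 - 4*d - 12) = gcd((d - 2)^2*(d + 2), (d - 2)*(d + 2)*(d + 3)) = d^2 - 4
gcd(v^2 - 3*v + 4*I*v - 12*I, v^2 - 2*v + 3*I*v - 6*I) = 1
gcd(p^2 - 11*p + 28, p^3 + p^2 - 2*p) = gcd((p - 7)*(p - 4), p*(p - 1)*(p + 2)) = 1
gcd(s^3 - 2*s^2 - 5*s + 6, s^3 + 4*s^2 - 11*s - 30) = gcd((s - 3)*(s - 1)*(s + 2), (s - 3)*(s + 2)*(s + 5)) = s^2 - s - 6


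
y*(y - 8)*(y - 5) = y^3 - 13*y^2 + 40*y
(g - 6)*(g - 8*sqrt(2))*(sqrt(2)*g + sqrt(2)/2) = sqrt(2)*g^3 - 16*g^2 - 11*sqrt(2)*g^2/2 - 3*sqrt(2)*g + 88*g + 48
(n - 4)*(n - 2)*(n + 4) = n^3 - 2*n^2 - 16*n + 32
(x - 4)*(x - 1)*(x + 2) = x^3 - 3*x^2 - 6*x + 8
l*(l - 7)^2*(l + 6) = l^4 - 8*l^3 - 35*l^2 + 294*l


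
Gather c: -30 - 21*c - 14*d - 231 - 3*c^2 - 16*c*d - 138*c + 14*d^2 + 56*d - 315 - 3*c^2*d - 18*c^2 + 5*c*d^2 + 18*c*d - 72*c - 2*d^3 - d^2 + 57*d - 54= c^2*(-3*d - 21) + c*(5*d^2 + 2*d - 231) - 2*d^3 + 13*d^2 + 99*d - 630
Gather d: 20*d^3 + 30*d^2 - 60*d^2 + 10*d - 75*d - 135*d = 20*d^3 - 30*d^2 - 200*d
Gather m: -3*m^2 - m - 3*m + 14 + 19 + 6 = -3*m^2 - 4*m + 39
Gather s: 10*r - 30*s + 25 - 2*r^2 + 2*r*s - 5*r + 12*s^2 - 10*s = -2*r^2 + 5*r + 12*s^2 + s*(2*r - 40) + 25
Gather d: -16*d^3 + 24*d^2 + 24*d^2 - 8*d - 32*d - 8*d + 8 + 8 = -16*d^3 + 48*d^2 - 48*d + 16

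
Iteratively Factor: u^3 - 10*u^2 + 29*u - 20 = (u - 1)*(u^2 - 9*u + 20) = (u - 4)*(u - 1)*(u - 5)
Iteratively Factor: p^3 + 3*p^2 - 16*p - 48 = (p - 4)*(p^2 + 7*p + 12) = (p - 4)*(p + 4)*(p + 3)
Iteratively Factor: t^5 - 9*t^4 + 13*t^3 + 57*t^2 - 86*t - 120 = (t + 1)*(t^4 - 10*t^3 + 23*t^2 + 34*t - 120) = (t + 1)*(t + 2)*(t^3 - 12*t^2 + 47*t - 60) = (t - 4)*(t + 1)*(t + 2)*(t^2 - 8*t + 15) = (t - 4)*(t - 3)*(t + 1)*(t + 2)*(t - 5)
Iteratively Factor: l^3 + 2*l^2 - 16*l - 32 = (l - 4)*(l^2 + 6*l + 8) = (l - 4)*(l + 4)*(l + 2)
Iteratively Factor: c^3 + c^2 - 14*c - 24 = (c + 2)*(c^2 - c - 12) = (c - 4)*(c + 2)*(c + 3)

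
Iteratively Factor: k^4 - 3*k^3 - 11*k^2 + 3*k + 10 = (k - 1)*(k^3 - 2*k^2 - 13*k - 10) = (k - 1)*(k + 2)*(k^2 - 4*k - 5) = (k - 5)*(k - 1)*(k + 2)*(k + 1)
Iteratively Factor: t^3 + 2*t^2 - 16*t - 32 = (t + 2)*(t^2 - 16) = (t + 2)*(t + 4)*(t - 4)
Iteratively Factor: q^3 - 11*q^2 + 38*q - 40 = (q - 2)*(q^2 - 9*q + 20) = (q - 4)*(q - 2)*(q - 5)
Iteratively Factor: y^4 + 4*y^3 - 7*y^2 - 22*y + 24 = (y + 4)*(y^3 - 7*y + 6) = (y - 1)*(y + 4)*(y^2 + y - 6) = (y - 2)*(y - 1)*(y + 4)*(y + 3)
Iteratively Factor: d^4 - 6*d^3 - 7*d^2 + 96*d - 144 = (d - 4)*(d^3 - 2*d^2 - 15*d + 36) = (d - 4)*(d + 4)*(d^2 - 6*d + 9) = (d - 4)*(d - 3)*(d + 4)*(d - 3)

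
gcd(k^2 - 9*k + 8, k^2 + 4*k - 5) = k - 1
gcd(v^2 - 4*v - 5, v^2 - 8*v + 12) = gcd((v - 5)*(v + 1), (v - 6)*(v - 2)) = 1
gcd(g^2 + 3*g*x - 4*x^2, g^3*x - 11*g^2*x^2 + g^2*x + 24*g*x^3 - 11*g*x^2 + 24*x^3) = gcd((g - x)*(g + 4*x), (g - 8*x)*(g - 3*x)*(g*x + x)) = 1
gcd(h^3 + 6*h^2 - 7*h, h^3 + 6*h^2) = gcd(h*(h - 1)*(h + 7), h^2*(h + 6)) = h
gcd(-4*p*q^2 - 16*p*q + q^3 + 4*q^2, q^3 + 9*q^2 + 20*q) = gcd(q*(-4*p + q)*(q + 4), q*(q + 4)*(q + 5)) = q^2 + 4*q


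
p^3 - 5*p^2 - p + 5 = (p - 5)*(p - 1)*(p + 1)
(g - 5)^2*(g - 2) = g^3 - 12*g^2 + 45*g - 50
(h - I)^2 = h^2 - 2*I*h - 1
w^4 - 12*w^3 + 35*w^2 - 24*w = w*(w - 8)*(w - 3)*(w - 1)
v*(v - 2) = v^2 - 2*v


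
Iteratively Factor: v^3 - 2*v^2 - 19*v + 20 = (v - 5)*(v^2 + 3*v - 4) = (v - 5)*(v - 1)*(v + 4)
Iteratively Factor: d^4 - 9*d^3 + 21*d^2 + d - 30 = (d - 3)*(d^3 - 6*d^2 + 3*d + 10) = (d - 3)*(d + 1)*(d^2 - 7*d + 10) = (d - 3)*(d - 2)*(d + 1)*(d - 5)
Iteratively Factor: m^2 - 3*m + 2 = (m - 1)*(m - 2)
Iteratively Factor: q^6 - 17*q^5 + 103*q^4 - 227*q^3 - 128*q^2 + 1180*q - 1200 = (q - 5)*(q^5 - 12*q^4 + 43*q^3 - 12*q^2 - 188*q + 240) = (q - 5)*(q - 2)*(q^4 - 10*q^3 + 23*q^2 + 34*q - 120) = (q - 5)*(q - 4)*(q - 2)*(q^3 - 6*q^2 - q + 30) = (q - 5)*(q - 4)*(q - 3)*(q - 2)*(q^2 - 3*q - 10) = (q - 5)*(q - 4)*(q - 3)*(q - 2)*(q + 2)*(q - 5)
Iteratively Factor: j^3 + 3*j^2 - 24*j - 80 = (j + 4)*(j^2 - j - 20) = (j + 4)^2*(j - 5)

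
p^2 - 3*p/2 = p*(p - 3/2)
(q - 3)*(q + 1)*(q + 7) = q^3 + 5*q^2 - 17*q - 21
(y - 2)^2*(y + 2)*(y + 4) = y^4 + 2*y^3 - 12*y^2 - 8*y + 32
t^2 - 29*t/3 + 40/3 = (t - 8)*(t - 5/3)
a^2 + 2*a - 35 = (a - 5)*(a + 7)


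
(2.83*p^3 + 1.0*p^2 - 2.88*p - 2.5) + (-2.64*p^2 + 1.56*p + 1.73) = 2.83*p^3 - 1.64*p^2 - 1.32*p - 0.77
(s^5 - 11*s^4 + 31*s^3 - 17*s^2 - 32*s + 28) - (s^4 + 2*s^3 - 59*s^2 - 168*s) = s^5 - 12*s^4 + 29*s^3 + 42*s^2 + 136*s + 28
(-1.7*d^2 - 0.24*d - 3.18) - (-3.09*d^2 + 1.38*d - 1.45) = 1.39*d^2 - 1.62*d - 1.73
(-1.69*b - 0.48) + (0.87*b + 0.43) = -0.82*b - 0.05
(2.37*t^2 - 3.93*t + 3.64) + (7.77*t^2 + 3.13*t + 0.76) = 10.14*t^2 - 0.8*t + 4.4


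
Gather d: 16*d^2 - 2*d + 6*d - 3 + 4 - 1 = 16*d^2 + 4*d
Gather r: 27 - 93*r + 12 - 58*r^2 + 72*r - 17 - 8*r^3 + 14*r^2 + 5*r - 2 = -8*r^3 - 44*r^2 - 16*r + 20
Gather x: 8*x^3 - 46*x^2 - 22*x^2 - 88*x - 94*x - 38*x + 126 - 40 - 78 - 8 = 8*x^3 - 68*x^2 - 220*x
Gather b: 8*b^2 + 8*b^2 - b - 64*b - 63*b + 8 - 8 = 16*b^2 - 128*b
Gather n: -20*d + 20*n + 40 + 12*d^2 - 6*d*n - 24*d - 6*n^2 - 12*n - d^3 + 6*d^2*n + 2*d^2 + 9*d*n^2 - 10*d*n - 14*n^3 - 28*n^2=-d^3 + 14*d^2 - 44*d - 14*n^3 + n^2*(9*d - 34) + n*(6*d^2 - 16*d + 8) + 40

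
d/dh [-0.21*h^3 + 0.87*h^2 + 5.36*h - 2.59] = -0.63*h^2 + 1.74*h + 5.36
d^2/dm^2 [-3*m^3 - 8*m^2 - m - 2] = -18*m - 16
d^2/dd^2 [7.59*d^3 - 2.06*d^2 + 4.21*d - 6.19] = 45.54*d - 4.12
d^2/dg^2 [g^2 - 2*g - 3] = 2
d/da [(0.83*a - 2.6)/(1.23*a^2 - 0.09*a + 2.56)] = (-1.0209*a^2 + 6.396*a + 1.8908)/(1.5129*a^4 - 0.2214*a^3 + 6.3057*a^2 - 0.4608*a + 6.5536)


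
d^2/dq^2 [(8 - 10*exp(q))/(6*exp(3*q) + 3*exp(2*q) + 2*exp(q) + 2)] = (-1440*exp(6*q) + 2052*exp(5*q) + 1974*exp(4*q) + 2100*exp(3*q) - 360*exp(2*q) - 120*exp(q) - 72)*exp(q)/(216*exp(9*q) + 324*exp(8*q) + 378*exp(7*q) + 459*exp(6*q) + 342*exp(5*q) + 234*exp(4*q) + 152*exp(3*q) + 60*exp(2*q) + 24*exp(q) + 8)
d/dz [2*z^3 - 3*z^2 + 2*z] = 6*z^2 - 6*z + 2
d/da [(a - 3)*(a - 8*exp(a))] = a - (a - 3)*(8*exp(a) - 1) - 8*exp(a)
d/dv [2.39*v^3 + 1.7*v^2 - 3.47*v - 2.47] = 7.17*v^2 + 3.4*v - 3.47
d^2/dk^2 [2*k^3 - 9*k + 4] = 12*k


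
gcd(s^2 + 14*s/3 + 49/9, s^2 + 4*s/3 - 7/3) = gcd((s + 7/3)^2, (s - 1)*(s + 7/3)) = s + 7/3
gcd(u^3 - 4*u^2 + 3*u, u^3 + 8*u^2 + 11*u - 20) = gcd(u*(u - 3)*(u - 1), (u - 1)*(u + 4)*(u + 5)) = u - 1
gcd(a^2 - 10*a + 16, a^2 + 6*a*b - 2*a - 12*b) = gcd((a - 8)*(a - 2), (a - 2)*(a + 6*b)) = a - 2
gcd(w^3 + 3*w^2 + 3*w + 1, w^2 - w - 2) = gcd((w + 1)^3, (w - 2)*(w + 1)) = w + 1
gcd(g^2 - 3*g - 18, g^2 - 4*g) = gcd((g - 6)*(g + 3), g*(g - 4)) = 1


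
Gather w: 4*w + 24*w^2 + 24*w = 24*w^2 + 28*w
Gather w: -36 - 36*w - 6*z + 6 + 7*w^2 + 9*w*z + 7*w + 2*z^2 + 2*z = 7*w^2 + w*(9*z - 29) + 2*z^2 - 4*z - 30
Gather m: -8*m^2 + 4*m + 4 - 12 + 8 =-8*m^2 + 4*m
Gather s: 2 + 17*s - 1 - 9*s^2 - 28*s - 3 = -9*s^2 - 11*s - 2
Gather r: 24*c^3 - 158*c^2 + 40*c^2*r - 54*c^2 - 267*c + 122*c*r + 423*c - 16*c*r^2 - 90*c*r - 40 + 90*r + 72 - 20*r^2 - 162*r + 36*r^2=24*c^3 - 212*c^2 + 156*c + r^2*(16 - 16*c) + r*(40*c^2 + 32*c - 72) + 32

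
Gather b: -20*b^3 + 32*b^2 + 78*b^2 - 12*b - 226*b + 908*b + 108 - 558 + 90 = -20*b^3 + 110*b^2 + 670*b - 360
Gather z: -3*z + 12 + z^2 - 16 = z^2 - 3*z - 4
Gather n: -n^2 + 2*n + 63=-n^2 + 2*n + 63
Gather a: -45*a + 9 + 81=90 - 45*a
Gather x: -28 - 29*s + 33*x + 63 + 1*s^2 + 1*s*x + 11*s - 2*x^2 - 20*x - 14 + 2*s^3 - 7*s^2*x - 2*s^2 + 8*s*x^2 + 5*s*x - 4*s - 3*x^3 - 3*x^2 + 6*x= 2*s^3 - s^2 - 22*s - 3*x^3 + x^2*(8*s - 5) + x*(-7*s^2 + 6*s + 19) + 21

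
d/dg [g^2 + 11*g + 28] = 2*g + 11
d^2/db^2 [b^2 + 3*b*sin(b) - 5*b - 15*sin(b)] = -3*b*sin(b) + 15*sin(b) + 6*cos(b) + 2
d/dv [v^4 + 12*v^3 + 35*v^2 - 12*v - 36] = 4*v^3 + 36*v^2 + 70*v - 12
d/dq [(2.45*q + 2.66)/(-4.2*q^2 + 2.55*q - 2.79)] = (10.29*q^2 + 22.344*q - 13.6185)/(17.64*q^4 - 21.42*q^3 + 29.9385*q^2 - 14.229*q + 7.7841)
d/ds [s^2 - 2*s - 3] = 2*s - 2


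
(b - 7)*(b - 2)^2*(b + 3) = b^4 - 8*b^3 - b^2 + 68*b - 84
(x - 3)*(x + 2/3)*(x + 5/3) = x^3 - 2*x^2/3 - 53*x/9 - 10/3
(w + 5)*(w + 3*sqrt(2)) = w^2 + 3*sqrt(2)*w + 5*w + 15*sqrt(2)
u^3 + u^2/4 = u^2*(u + 1/4)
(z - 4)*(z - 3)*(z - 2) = z^3 - 9*z^2 + 26*z - 24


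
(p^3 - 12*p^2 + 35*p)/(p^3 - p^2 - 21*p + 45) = p*(p^2 - 12*p + 35)/(p^3 - p^2 - 21*p + 45)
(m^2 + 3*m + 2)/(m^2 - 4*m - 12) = (m + 1)/(m - 6)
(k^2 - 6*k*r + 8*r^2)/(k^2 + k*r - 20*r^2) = (k - 2*r)/(k + 5*r)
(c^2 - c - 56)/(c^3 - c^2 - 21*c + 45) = (c^2 - c - 56)/(c^3 - c^2 - 21*c + 45)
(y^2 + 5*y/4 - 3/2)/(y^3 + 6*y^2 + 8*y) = (y - 3/4)/(y*(y + 4))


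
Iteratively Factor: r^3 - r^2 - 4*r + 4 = (r - 2)*(r^2 + r - 2) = (r - 2)*(r - 1)*(r + 2)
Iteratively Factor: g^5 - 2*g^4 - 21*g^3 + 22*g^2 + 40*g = (g + 4)*(g^4 - 6*g^3 + 3*g^2 + 10*g) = (g + 1)*(g + 4)*(g^3 - 7*g^2 + 10*g) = (g - 2)*(g + 1)*(g + 4)*(g^2 - 5*g) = (g - 5)*(g - 2)*(g + 1)*(g + 4)*(g)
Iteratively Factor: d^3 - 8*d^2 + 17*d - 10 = (d - 1)*(d^2 - 7*d + 10) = (d - 2)*(d - 1)*(d - 5)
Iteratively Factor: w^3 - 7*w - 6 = (w + 1)*(w^2 - w - 6) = (w - 3)*(w + 1)*(w + 2)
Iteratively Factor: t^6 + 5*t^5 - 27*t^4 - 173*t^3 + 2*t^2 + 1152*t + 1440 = (t - 3)*(t^5 + 8*t^4 - 3*t^3 - 182*t^2 - 544*t - 480) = (t - 3)*(t + 4)*(t^4 + 4*t^3 - 19*t^2 - 106*t - 120) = (t - 3)*(t + 4)^2*(t^3 - 19*t - 30) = (t - 5)*(t - 3)*(t + 4)^2*(t^2 + 5*t + 6) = (t - 5)*(t - 3)*(t + 2)*(t + 4)^2*(t + 3)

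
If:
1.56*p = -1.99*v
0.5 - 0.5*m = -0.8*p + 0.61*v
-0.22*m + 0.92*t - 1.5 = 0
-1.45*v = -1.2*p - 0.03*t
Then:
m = 0.94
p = -0.02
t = 1.86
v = 0.02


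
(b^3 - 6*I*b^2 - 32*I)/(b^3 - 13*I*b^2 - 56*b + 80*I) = (b + 2*I)/(b - 5*I)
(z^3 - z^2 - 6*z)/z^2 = z - 1 - 6/z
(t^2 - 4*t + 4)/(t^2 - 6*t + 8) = (t - 2)/(t - 4)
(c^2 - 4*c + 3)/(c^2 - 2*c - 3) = (c - 1)/(c + 1)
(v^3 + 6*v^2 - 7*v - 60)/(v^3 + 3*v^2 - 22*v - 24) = (v^3 + 6*v^2 - 7*v - 60)/(v^3 + 3*v^2 - 22*v - 24)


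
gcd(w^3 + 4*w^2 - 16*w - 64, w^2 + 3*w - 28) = w - 4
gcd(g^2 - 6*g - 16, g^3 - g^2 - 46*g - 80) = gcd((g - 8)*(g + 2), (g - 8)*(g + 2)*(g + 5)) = g^2 - 6*g - 16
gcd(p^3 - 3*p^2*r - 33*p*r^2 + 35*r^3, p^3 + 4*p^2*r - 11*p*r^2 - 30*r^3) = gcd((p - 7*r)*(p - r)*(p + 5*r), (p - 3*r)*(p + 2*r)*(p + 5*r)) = p + 5*r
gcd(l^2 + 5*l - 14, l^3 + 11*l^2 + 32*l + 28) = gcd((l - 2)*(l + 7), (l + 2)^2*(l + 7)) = l + 7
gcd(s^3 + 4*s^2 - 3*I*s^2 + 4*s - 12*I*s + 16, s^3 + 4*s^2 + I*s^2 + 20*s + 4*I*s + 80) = s^2 + s*(4 - 4*I) - 16*I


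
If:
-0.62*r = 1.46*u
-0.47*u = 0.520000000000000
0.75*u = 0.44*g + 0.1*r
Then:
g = -2.48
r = 2.61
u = -1.11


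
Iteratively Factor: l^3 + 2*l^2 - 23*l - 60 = (l - 5)*(l^2 + 7*l + 12) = (l - 5)*(l + 4)*(l + 3)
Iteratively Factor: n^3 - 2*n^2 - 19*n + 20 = (n + 4)*(n^2 - 6*n + 5) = (n - 5)*(n + 4)*(n - 1)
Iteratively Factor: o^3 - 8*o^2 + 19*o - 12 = (o - 3)*(o^2 - 5*o + 4) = (o - 3)*(o - 1)*(o - 4)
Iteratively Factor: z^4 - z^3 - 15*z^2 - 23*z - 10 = (z - 5)*(z^3 + 4*z^2 + 5*z + 2) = (z - 5)*(z + 1)*(z^2 + 3*z + 2) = (z - 5)*(z + 1)*(z + 2)*(z + 1)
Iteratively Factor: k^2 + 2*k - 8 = (k + 4)*(k - 2)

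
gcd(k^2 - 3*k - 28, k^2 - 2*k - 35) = k - 7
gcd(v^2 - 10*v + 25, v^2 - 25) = v - 5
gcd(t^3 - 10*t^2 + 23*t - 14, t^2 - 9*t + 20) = 1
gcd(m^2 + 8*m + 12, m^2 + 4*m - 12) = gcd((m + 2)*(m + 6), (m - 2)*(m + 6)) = m + 6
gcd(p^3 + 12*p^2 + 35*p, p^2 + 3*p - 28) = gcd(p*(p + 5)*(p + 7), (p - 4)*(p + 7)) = p + 7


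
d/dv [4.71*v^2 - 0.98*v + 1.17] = 9.42*v - 0.98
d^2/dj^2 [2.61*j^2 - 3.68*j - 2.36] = 5.22000000000000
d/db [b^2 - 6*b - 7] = 2*b - 6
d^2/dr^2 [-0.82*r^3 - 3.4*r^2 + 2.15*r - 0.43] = -4.92*r - 6.8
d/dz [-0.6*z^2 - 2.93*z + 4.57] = -1.2*z - 2.93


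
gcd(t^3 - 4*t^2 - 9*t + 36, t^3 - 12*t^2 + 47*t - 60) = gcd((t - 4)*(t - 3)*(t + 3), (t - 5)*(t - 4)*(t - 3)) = t^2 - 7*t + 12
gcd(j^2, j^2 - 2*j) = j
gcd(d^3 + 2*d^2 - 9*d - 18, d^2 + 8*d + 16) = 1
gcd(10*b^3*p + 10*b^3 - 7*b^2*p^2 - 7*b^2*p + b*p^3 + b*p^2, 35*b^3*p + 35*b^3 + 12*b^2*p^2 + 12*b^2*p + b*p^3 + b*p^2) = b*p + b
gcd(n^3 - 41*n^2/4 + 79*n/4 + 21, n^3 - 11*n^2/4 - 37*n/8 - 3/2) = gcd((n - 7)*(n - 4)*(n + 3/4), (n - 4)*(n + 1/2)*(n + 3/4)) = n^2 - 13*n/4 - 3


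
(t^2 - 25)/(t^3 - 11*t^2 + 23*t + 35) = (t + 5)/(t^2 - 6*t - 7)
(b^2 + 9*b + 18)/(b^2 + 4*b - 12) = (b + 3)/(b - 2)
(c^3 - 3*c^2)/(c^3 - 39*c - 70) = c^2*(3 - c)/(-c^3 + 39*c + 70)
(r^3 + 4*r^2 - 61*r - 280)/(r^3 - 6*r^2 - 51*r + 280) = (r + 5)/(r - 5)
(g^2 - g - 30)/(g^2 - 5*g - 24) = (-g^2 + g + 30)/(-g^2 + 5*g + 24)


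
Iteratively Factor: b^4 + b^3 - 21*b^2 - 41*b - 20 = (b + 1)*(b^3 - 21*b - 20) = (b + 1)^2*(b^2 - b - 20) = (b - 5)*(b + 1)^2*(b + 4)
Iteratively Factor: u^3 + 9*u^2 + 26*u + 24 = (u + 2)*(u^2 + 7*u + 12) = (u + 2)*(u + 4)*(u + 3)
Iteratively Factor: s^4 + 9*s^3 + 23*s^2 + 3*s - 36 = (s + 4)*(s^3 + 5*s^2 + 3*s - 9) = (s - 1)*(s + 4)*(s^2 + 6*s + 9) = (s - 1)*(s + 3)*(s + 4)*(s + 3)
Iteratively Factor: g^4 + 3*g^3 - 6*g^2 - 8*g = (g + 4)*(g^3 - g^2 - 2*g) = g*(g + 4)*(g^2 - g - 2) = g*(g + 1)*(g + 4)*(g - 2)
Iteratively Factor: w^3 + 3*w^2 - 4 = (w - 1)*(w^2 + 4*w + 4) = (w - 1)*(w + 2)*(w + 2)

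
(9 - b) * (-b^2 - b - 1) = b^3 - 8*b^2 - 8*b - 9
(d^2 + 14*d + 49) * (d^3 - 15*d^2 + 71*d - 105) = d^5 - d^4 - 90*d^3 + 154*d^2 + 2009*d - 5145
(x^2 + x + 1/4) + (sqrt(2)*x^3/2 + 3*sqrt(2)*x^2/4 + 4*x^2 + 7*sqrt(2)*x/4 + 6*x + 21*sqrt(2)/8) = sqrt(2)*x^3/2 + 3*sqrt(2)*x^2/4 + 5*x^2 + 7*sqrt(2)*x/4 + 7*x + 1/4 + 21*sqrt(2)/8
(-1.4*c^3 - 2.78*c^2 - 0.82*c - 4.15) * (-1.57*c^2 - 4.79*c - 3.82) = 2.198*c^5 + 11.0706*c^4 + 19.9516*c^3 + 21.0629*c^2 + 23.0109*c + 15.853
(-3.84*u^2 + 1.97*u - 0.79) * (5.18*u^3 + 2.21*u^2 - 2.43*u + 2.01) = -19.8912*u^5 + 1.7182*u^4 + 9.5927*u^3 - 14.2514*u^2 + 5.8794*u - 1.5879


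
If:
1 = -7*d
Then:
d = -1/7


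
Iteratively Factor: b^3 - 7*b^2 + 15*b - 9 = (b - 3)*(b^2 - 4*b + 3) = (b - 3)^2*(b - 1)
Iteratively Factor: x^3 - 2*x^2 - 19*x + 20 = (x - 1)*(x^2 - x - 20) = (x - 5)*(x - 1)*(x + 4)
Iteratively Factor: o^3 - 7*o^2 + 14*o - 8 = (o - 1)*(o^2 - 6*o + 8) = (o - 4)*(o - 1)*(o - 2)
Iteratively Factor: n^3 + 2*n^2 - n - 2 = (n + 2)*(n^2 - 1) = (n + 1)*(n + 2)*(n - 1)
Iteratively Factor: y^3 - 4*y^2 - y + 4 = (y - 1)*(y^2 - 3*y - 4) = (y - 4)*(y - 1)*(y + 1)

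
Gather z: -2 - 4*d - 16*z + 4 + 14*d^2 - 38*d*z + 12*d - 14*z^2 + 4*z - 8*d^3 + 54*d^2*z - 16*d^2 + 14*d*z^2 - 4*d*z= -8*d^3 - 2*d^2 + 8*d + z^2*(14*d - 14) + z*(54*d^2 - 42*d - 12) + 2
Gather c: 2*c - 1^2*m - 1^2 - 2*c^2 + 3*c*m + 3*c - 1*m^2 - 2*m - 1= -2*c^2 + c*(3*m + 5) - m^2 - 3*m - 2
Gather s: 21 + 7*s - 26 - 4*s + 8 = 3*s + 3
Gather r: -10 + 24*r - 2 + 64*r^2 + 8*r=64*r^2 + 32*r - 12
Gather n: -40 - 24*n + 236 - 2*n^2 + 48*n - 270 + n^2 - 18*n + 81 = -n^2 + 6*n + 7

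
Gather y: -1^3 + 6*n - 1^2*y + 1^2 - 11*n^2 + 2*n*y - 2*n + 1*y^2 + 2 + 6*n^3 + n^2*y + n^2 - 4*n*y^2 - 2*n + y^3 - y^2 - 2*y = 6*n^3 - 10*n^2 - 4*n*y^2 + 2*n + y^3 + y*(n^2 + 2*n - 3) + 2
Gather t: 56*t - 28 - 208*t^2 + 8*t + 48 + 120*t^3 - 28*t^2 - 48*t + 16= 120*t^3 - 236*t^2 + 16*t + 36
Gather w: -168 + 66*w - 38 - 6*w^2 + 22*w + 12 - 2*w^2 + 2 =-8*w^2 + 88*w - 192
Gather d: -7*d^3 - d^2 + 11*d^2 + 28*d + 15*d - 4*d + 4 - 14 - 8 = -7*d^3 + 10*d^2 + 39*d - 18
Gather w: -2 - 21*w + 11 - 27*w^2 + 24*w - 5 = -27*w^2 + 3*w + 4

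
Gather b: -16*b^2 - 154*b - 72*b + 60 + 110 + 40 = -16*b^2 - 226*b + 210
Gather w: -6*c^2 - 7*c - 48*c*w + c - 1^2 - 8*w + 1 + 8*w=-6*c^2 - 48*c*w - 6*c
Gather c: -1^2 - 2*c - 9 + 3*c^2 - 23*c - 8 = 3*c^2 - 25*c - 18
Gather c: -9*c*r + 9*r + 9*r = -9*c*r + 18*r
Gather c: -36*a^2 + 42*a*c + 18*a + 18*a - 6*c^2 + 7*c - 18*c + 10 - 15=-36*a^2 + 36*a - 6*c^2 + c*(42*a - 11) - 5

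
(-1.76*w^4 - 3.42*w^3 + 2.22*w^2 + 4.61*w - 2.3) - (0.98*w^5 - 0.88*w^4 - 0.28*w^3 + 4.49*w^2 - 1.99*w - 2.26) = -0.98*w^5 - 0.88*w^4 - 3.14*w^3 - 2.27*w^2 + 6.6*w - 0.04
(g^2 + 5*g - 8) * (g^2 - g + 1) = g^4 + 4*g^3 - 12*g^2 + 13*g - 8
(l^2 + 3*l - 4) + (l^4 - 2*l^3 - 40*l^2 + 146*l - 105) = l^4 - 2*l^3 - 39*l^2 + 149*l - 109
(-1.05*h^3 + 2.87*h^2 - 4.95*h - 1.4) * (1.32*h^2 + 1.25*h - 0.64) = -1.386*h^5 + 2.4759*h^4 - 2.2745*h^3 - 9.8723*h^2 + 1.418*h + 0.896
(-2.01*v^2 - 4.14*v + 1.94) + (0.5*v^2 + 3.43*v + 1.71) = -1.51*v^2 - 0.71*v + 3.65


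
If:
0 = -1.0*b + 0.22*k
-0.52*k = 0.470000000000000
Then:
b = -0.20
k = -0.90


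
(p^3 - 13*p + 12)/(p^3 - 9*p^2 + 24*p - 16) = (p^2 + p - 12)/(p^2 - 8*p + 16)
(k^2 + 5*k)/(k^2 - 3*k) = (k + 5)/(k - 3)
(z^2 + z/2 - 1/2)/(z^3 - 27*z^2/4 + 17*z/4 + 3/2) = 2*(2*z^2 + z - 1)/(4*z^3 - 27*z^2 + 17*z + 6)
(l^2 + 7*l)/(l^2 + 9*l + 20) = l*(l + 7)/(l^2 + 9*l + 20)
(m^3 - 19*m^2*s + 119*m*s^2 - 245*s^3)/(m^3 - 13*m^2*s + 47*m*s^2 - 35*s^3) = (-m + 7*s)/(-m + s)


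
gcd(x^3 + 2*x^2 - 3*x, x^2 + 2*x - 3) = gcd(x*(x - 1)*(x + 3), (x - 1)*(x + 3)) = x^2 + 2*x - 3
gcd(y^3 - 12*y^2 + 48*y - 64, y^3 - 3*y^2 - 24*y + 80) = y^2 - 8*y + 16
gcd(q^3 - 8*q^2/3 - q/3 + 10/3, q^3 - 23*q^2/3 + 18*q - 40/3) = q^2 - 11*q/3 + 10/3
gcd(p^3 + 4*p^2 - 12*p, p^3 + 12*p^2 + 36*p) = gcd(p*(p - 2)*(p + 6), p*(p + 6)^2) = p^2 + 6*p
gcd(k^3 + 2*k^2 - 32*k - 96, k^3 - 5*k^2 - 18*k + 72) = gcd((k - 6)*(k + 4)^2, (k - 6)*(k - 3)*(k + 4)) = k^2 - 2*k - 24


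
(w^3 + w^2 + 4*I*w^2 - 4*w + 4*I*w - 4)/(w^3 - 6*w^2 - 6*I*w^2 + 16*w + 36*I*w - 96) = (w^2 + w*(1 + 2*I) + 2*I)/(w^2 + w*(-6 - 8*I) + 48*I)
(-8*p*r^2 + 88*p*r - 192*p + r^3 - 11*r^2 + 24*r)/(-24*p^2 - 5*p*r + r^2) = (r^2 - 11*r + 24)/(3*p + r)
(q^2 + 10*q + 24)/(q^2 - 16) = (q + 6)/(q - 4)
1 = 1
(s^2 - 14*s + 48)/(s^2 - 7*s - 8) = (s - 6)/(s + 1)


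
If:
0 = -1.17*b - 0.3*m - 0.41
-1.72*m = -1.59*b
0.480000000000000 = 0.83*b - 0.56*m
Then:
No Solution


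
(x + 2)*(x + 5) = x^2 + 7*x + 10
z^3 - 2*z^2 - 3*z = z*(z - 3)*(z + 1)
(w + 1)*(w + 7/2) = w^2 + 9*w/2 + 7/2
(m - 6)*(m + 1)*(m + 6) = m^3 + m^2 - 36*m - 36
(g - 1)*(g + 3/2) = g^2 + g/2 - 3/2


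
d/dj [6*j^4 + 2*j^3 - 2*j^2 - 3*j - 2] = 24*j^3 + 6*j^2 - 4*j - 3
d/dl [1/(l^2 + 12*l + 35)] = 2*(-l - 6)/(l^2 + 12*l + 35)^2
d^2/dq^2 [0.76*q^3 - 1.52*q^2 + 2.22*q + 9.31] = 4.56*q - 3.04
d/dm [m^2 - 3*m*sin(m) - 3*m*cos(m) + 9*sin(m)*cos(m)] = -3*sqrt(2)*m*cos(m + pi/4) + 2*m - 3*sqrt(2)*sin(m + pi/4) + 9*cos(2*m)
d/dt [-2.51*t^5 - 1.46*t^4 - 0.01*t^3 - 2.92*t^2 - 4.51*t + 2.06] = -12.55*t^4 - 5.84*t^3 - 0.03*t^2 - 5.84*t - 4.51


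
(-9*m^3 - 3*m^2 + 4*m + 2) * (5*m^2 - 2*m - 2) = -45*m^5 + 3*m^4 + 44*m^3 + 8*m^2 - 12*m - 4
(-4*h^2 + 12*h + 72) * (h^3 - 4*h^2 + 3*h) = -4*h^5 + 28*h^4 + 12*h^3 - 252*h^2 + 216*h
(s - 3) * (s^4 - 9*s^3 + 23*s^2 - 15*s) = s^5 - 12*s^4 + 50*s^3 - 84*s^2 + 45*s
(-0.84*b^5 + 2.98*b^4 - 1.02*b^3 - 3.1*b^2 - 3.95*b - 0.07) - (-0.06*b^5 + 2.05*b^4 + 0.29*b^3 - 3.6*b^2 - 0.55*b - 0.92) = -0.78*b^5 + 0.93*b^4 - 1.31*b^3 + 0.5*b^2 - 3.4*b + 0.85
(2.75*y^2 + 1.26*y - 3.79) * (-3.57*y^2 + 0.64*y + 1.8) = -9.8175*y^4 - 2.7382*y^3 + 19.2867*y^2 - 0.1576*y - 6.822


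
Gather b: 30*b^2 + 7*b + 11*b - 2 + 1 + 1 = 30*b^2 + 18*b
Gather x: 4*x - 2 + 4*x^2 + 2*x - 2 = 4*x^2 + 6*x - 4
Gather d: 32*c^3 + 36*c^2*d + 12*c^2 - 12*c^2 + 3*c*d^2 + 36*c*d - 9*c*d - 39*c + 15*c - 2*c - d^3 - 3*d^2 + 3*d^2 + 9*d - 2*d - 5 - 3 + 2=32*c^3 + 3*c*d^2 - 26*c - d^3 + d*(36*c^2 + 27*c + 7) - 6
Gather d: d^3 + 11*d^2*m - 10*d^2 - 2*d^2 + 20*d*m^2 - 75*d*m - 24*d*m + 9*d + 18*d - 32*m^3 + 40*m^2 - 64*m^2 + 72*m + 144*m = d^3 + d^2*(11*m - 12) + d*(20*m^2 - 99*m + 27) - 32*m^3 - 24*m^2 + 216*m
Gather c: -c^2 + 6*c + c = -c^2 + 7*c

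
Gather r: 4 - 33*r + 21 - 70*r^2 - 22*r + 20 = -70*r^2 - 55*r + 45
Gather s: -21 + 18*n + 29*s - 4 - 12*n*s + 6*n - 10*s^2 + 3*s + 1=24*n - 10*s^2 + s*(32 - 12*n) - 24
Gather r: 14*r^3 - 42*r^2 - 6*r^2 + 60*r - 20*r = 14*r^3 - 48*r^2 + 40*r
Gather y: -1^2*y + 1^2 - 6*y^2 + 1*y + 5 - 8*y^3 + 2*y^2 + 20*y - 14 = -8*y^3 - 4*y^2 + 20*y - 8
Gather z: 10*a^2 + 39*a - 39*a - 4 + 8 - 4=10*a^2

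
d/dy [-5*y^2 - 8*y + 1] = -10*y - 8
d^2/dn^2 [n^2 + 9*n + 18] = 2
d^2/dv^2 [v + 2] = 0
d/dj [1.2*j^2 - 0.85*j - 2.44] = 2.4*j - 0.85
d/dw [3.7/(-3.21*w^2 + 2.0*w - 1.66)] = (23.754*w - 7.4)/(3.21*w^2 - 2.0*w + 1.66)^2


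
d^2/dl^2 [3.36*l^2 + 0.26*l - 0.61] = 6.72000000000000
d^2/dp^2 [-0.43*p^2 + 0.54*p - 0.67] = -0.860000000000000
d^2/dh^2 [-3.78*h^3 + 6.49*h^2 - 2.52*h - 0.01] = 12.98 - 22.68*h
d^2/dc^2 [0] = 0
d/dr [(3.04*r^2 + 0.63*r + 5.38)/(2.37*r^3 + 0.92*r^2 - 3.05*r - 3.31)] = (-7.2048*r^4 - 2.9862*r^3 - 48.1034*r^2 - 30.024*r + 14.3237)/(5.6169*r^6 + 4.3608*r^5 - 13.6106*r^4 - 21.3014*r^3 + 3.2121*r^2 + 20.191*r + 10.9561)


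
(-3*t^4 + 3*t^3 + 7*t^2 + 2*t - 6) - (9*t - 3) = -3*t^4 + 3*t^3 + 7*t^2 - 7*t - 3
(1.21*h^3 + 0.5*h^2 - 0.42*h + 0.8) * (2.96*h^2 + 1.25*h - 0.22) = 3.5816*h^5 + 2.9925*h^4 - 0.8844*h^3 + 1.733*h^2 + 1.0924*h - 0.176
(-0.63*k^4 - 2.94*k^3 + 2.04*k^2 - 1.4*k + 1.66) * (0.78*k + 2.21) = -0.4914*k^5 - 3.6855*k^4 - 4.9062*k^3 + 3.4164*k^2 - 1.7992*k + 3.6686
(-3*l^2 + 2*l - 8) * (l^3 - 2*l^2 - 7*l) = -3*l^5 + 8*l^4 + 9*l^3 + 2*l^2 + 56*l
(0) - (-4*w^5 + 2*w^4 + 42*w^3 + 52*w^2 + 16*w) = 4*w^5 - 2*w^4 - 42*w^3 - 52*w^2 - 16*w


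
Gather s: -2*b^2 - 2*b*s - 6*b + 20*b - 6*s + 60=-2*b^2 + 14*b + s*(-2*b - 6) + 60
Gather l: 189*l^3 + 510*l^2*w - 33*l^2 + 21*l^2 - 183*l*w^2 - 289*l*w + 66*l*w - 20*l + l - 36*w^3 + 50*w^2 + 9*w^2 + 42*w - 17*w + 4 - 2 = 189*l^3 + l^2*(510*w - 12) + l*(-183*w^2 - 223*w - 19) - 36*w^3 + 59*w^2 + 25*w + 2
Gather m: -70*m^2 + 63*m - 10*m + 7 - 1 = -70*m^2 + 53*m + 6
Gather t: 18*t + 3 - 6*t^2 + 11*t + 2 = -6*t^2 + 29*t + 5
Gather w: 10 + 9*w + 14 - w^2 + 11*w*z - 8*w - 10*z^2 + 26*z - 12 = -w^2 + w*(11*z + 1) - 10*z^2 + 26*z + 12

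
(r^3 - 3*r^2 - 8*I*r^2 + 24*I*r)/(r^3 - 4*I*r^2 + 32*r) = (r - 3)/(r + 4*I)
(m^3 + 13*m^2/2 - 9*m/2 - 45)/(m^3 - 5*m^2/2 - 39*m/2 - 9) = (2*m^2 + 7*m - 30)/(2*m^2 - 11*m - 6)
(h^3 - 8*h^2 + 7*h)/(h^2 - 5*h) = (h^2 - 8*h + 7)/(h - 5)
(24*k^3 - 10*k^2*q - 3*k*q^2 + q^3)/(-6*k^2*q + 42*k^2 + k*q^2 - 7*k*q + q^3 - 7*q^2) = (-4*k + q)/(q - 7)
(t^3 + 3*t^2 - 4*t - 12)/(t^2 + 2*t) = t + 1 - 6/t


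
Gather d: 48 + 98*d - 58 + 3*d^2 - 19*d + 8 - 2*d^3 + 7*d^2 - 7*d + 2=-2*d^3 + 10*d^2 + 72*d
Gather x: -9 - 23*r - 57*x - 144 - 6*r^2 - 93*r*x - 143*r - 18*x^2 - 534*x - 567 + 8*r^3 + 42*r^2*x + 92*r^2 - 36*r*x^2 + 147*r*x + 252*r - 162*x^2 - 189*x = 8*r^3 + 86*r^2 + 86*r + x^2*(-36*r - 180) + x*(42*r^2 + 54*r - 780) - 720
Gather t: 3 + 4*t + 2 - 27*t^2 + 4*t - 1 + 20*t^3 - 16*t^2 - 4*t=20*t^3 - 43*t^2 + 4*t + 4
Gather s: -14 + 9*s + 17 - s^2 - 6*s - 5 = -s^2 + 3*s - 2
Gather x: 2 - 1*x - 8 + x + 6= 0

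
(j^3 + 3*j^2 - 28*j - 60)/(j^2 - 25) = (j^2 + 8*j + 12)/(j + 5)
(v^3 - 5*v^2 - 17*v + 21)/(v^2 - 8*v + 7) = v + 3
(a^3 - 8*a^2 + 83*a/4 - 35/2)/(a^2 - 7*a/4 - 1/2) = (4*a^2 - 24*a + 35)/(4*a + 1)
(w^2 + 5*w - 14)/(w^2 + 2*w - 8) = (w + 7)/(w + 4)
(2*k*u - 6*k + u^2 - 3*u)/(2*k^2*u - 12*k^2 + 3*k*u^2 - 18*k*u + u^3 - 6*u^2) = (u - 3)/(k*u - 6*k + u^2 - 6*u)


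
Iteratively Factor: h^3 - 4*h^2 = (h - 4)*(h^2) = h*(h - 4)*(h)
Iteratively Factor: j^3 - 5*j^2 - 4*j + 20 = (j + 2)*(j^2 - 7*j + 10) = (j - 5)*(j + 2)*(j - 2)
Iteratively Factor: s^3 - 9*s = (s - 3)*(s^2 + 3*s) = (s - 3)*(s + 3)*(s)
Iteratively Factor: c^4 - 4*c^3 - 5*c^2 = (c)*(c^3 - 4*c^2 - 5*c) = c*(c + 1)*(c^2 - 5*c) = c^2*(c + 1)*(c - 5)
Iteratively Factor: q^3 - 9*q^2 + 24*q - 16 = (q - 4)*(q^2 - 5*q + 4) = (q - 4)^2*(q - 1)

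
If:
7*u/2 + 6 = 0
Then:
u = -12/7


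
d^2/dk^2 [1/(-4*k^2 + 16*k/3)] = 3*(3*k*(3*k - 4) - 4*(3*k - 2)^2)/(2*k^3*(3*k - 4)^3)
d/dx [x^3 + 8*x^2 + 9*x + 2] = 3*x^2 + 16*x + 9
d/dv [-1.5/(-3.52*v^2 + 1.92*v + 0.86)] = (2.88 - 10.56*v)/(-3.52*v^2 + 1.92*v + 0.86)^2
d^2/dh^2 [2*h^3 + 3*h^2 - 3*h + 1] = 12*h + 6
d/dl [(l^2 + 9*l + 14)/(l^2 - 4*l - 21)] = (-13*l^2 - 70*l - 133)/(l^4 - 8*l^3 - 26*l^2 + 168*l + 441)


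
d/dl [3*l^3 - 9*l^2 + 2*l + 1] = 9*l^2 - 18*l + 2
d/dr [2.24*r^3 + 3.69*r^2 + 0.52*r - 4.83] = 6.72*r^2 + 7.38*r + 0.52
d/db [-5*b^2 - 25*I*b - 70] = -10*b - 25*I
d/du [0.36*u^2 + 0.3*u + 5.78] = 0.72*u + 0.3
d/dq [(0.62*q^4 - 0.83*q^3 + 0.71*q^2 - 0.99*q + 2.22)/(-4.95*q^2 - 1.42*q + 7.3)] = (-6.138*q^5 + 1.4673*q^4 + 20.4612*q^3 - 24.0857*q^2 + 32.344*q - 4.0746)/(24.5025*q^4 + 14.058*q^3 - 70.2536*q^2 - 20.732*q + 53.29)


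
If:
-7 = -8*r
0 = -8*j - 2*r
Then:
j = -7/32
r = 7/8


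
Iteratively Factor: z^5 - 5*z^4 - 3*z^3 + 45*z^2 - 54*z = (z)*(z^4 - 5*z^3 - 3*z^2 + 45*z - 54) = z*(z - 3)*(z^3 - 2*z^2 - 9*z + 18) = z*(z - 3)*(z + 3)*(z^2 - 5*z + 6) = z*(z - 3)^2*(z + 3)*(z - 2)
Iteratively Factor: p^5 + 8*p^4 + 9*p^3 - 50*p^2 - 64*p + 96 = (p - 2)*(p^4 + 10*p^3 + 29*p^2 + 8*p - 48) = (p - 2)*(p - 1)*(p^3 + 11*p^2 + 40*p + 48) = (p - 2)*(p - 1)*(p + 3)*(p^2 + 8*p + 16) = (p - 2)*(p - 1)*(p + 3)*(p + 4)*(p + 4)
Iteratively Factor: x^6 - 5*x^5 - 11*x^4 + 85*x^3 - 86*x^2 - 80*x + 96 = (x - 3)*(x^5 - 2*x^4 - 17*x^3 + 34*x^2 + 16*x - 32) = (x - 3)*(x - 1)*(x^4 - x^3 - 18*x^2 + 16*x + 32) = (x - 3)*(x - 1)*(x + 1)*(x^3 - 2*x^2 - 16*x + 32) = (x - 3)*(x - 1)*(x + 1)*(x + 4)*(x^2 - 6*x + 8) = (x - 4)*(x - 3)*(x - 1)*(x + 1)*(x + 4)*(x - 2)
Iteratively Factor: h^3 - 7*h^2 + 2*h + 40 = (h + 2)*(h^2 - 9*h + 20) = (h - 4)*(h + 2)*(h - 5)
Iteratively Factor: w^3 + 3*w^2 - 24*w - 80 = (w + 4)*(w^2 - w - 20) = (w + 4)^2*(w - 5)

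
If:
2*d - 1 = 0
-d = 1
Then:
No Solution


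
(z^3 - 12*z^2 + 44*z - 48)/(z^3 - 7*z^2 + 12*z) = (z^2 - 8*z + 12)/(z*(z - 3))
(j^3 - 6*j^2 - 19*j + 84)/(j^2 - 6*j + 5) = (j^3 - 6*j^2 - 19*j + 84)/(j^2 - 6*j + 5)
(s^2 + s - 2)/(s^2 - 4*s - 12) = (s - 1)/(s - 6)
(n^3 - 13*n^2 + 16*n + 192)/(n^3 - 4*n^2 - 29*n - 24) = (n - 8)/(n + 1)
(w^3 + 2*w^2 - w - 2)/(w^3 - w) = (w + 2)/w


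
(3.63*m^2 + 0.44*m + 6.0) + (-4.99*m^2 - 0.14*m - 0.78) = -1.36*m^2 + 0.3*m + 5.22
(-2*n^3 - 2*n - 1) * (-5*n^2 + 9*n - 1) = 10*n^5 - 18*n^4 + 12*n^3 - 13*n^2 - 7*n + 1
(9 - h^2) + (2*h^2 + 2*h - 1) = h^2 + 2*h + 8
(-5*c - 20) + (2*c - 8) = -3*c - 28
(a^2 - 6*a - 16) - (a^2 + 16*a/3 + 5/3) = -34*a/3 - 53/3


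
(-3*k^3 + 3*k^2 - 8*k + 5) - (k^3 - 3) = -4*k^3 + 3*k^2 - 8*k + 8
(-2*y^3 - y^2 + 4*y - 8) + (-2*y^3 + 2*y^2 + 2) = -4*y^3 + y^2 + 4*y - 6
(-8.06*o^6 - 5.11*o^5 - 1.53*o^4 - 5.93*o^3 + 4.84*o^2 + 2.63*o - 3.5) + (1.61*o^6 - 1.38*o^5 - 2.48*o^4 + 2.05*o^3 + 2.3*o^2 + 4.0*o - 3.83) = -6.45*o^6 - 6.49*o^5 - 4.01*o^4 - 3.88*o^3 + 7.14*o^2 + 6.63*o - 7.33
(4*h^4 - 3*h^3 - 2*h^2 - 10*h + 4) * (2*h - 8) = 8*h^5 - 38*h^4 + 20*h^3 - 4*h^2 + 88*h - 32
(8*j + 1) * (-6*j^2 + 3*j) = -48*j^3 + 18*j^2 + 3*j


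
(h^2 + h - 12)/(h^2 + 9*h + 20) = (h - 3)/(h + 5)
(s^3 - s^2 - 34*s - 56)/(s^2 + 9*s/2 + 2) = 2*(s^2 - 5*s - 14)/(2*s + 1)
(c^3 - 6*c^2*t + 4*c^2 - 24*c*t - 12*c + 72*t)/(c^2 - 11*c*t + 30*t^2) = (-c^2 - 4*c + 12)/(-c + 5*t)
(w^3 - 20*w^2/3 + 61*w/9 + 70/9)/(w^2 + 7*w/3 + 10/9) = (3*w^2 - 22*w + 35)/(3*w + 5)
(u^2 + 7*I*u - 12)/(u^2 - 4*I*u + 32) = (u + 3*I)/(u - 8*I)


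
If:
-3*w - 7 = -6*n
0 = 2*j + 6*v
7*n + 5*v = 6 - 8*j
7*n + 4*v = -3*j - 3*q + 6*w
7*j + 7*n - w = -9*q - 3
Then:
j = -205/169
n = 991/507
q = -86/117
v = 205/507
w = 799/507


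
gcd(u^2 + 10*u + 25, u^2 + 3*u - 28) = 1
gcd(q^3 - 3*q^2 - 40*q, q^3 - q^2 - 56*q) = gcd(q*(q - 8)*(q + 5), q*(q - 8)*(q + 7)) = q^2 - 8*q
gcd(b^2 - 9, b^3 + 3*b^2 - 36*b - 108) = b + 3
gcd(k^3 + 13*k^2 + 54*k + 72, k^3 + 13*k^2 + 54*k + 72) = k^3 + 13*k^2 + 54*k + 72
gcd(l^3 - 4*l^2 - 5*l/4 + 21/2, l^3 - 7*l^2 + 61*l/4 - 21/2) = l^2 - 11*l/2 + 7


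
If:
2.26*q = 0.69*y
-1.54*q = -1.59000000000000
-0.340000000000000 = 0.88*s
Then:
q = 1.03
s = -0.39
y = 3.38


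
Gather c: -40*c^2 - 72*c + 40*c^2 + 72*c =0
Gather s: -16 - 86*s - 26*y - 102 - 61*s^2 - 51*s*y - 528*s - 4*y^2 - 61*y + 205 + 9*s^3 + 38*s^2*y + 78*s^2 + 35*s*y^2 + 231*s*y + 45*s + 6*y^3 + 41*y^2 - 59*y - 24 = 9*s^3 + s^2*(38*y + 17) + s*(35*y^2 + 180*y - 569) + 6*y^3 + 37*y^2 - 146*y + 63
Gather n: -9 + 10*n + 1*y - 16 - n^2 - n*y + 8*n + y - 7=-n^2 + n*(18 - y) + 2*y - 32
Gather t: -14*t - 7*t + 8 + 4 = 12 - 21*t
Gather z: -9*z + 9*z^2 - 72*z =9*z^2 - 81*z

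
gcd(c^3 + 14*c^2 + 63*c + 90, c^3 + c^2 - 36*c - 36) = c + 6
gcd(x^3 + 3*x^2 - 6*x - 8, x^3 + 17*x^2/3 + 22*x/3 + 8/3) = x^2 + 5*x + 4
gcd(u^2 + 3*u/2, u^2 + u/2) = u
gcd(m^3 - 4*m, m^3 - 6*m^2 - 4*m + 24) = m^2 - 4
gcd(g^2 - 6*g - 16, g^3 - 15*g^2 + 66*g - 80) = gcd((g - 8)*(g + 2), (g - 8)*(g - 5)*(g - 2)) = g - 8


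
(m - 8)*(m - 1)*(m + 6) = m^3 - 3*m^2 - 46*m + 48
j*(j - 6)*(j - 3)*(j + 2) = j^4 - 7*j^3 + 36*j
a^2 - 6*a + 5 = (a - 5)*(a - 1)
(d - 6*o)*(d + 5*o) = d^2 - d*o - 30*o^2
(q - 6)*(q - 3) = q^2 - 9*q + 18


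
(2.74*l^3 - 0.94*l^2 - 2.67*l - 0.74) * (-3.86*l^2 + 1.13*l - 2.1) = -10.5764*l^5 + 6.7246*l^4 + 3.49*l^3 + 1.8133*l^2 + 4.7708*l + 1.554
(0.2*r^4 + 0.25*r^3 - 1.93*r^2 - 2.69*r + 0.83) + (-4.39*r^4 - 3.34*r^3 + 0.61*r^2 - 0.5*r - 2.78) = -4.19*r^4 - 3.09*r^3 - 1.32*r^2 - 3.19*r - 1.95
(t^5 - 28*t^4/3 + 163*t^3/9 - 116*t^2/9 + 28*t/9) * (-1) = -t^5 + 28*t^4/3 - 163*t^3/9 + 116*t^2/9 - 28*t/9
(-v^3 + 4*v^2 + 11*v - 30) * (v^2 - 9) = -v^5 + 4*v^4 + 20*v^3 - 66*v^2 - 99*v + 270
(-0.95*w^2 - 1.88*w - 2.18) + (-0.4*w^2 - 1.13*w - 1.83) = -1.35*w^2 - 3.01*w - 4.01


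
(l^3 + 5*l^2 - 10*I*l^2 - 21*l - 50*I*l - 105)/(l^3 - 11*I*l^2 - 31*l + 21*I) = (l + 5)/(l - I)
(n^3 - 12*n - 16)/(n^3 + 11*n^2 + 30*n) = (n^3 - 12*n - 16)/(n*(n^2 + 11*n + 30))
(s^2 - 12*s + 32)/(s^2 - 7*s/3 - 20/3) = 3*(s - 8)/(3*s + 5)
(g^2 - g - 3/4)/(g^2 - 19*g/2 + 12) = (g + 1/2)/(g - 8)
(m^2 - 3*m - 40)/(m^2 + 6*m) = (m^2 - 3*m - 40)/(m*(m + 6))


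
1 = 1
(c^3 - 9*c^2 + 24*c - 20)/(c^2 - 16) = (c^3 - 9*c^2 + 24*c - 20)/(c^2 - 16)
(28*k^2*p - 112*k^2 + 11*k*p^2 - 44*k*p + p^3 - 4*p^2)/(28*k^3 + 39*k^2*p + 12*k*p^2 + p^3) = (p - 4)/(k + p)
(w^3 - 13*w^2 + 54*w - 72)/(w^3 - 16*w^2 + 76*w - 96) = (w^2 - 7*w + 12)/(w^2 - 10*w + 16)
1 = 1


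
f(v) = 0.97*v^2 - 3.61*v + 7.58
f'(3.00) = 2.21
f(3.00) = 5.48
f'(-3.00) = -9.43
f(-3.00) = 27.14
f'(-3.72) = -10.83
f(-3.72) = 34.43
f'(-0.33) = -4.25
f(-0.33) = 8.88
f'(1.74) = -0.23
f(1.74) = 4.24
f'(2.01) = 0.29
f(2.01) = 4.24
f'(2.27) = 0.79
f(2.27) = 4.38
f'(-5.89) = -15.04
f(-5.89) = 62.49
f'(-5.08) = -13.47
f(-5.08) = 50.95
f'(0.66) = -2.33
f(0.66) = 5.62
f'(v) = 1.94*v - 3.61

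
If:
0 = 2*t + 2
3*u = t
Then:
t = -1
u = -1/3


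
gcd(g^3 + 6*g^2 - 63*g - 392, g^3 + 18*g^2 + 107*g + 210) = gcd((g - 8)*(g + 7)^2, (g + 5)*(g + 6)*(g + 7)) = g + 7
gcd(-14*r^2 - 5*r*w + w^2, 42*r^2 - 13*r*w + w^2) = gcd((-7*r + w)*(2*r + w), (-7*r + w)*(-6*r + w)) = 7*r - w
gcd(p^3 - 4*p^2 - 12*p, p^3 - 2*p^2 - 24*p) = p^2 - 6*p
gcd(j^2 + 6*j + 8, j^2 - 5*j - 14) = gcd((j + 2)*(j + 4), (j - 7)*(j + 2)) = j + 2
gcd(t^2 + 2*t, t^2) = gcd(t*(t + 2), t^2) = t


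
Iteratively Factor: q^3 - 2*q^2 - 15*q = (q - 5)*(q^2 + 3*q) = q*(q - 5)*(q + 3)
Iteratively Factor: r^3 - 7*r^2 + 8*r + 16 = (r + 1)*(r^2 - 8*r + 16) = (r - 4)*(r + 1)*(r - 4)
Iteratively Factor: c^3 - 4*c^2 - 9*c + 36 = (c + 3)*(c^2 - 7*c + 12) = (c - 4)*(c + 3)*(c - 3)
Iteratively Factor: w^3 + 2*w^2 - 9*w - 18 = (w - 3)*(w^2 + 5*w + 6) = (w - 3)*(w + 2)*(w + 3)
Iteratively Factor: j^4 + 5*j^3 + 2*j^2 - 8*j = (j - 1)*(j^3 + 6*j^2 + 8*j) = j*(j - 1)*(j^2 + 6*j + 8) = j*(j - 1)*(j + 2)*(j + 4)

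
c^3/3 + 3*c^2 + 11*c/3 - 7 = (c/3 + 1)*(c - 1)*(c + 7)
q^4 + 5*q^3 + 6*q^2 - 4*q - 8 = (q - 1)*(q + 2)^3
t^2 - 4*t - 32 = (t - 8)*(t + 4)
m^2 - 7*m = m*(m - 7)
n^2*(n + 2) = n^3 + 2*n^2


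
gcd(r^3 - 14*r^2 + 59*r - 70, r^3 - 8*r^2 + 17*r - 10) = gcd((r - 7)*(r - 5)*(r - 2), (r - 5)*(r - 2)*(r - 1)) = r^2 - 7*r + 10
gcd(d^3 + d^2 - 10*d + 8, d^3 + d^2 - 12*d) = d + 4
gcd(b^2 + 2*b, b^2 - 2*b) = b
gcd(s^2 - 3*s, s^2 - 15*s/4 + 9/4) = s - 3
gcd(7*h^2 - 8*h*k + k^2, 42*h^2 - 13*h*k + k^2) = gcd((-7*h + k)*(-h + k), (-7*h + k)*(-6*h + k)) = 7*h - k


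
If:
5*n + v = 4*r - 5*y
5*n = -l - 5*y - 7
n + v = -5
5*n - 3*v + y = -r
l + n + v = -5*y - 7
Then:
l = 77/9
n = -1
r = -44/9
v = -4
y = -19/9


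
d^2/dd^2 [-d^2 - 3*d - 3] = -2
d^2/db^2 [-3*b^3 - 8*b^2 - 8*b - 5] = -18*b - 16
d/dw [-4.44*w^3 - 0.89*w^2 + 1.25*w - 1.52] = -13.32*w^2 - 1.78*w + 1.25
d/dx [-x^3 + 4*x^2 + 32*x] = -3*x^2 + 8*x + 32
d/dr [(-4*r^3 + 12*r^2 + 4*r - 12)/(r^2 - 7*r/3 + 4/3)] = 12*(-3*r^2 + 8*r - 17)/(9*r^2 - 24*r + 16)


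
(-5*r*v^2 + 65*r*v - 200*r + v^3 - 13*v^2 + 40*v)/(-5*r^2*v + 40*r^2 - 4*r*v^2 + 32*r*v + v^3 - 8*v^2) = (v - 5)/(r + v)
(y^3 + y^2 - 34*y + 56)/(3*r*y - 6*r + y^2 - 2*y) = (y^2 + 3*y - 28)/(3*r + y)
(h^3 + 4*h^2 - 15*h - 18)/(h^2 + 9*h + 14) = (h^3 + 4*h^2 - 15*h - 18)/(h^2 + 9*h + 14)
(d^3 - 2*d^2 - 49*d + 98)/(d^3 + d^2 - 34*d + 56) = (d - 7)/(d - 4)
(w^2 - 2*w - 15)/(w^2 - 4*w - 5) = (w + 3)/(w + 1)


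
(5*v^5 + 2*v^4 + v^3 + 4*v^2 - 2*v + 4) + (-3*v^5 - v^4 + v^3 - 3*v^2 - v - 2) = 2*v^5 + v^4 + 2*v^3 + v^2 - 3*v + 2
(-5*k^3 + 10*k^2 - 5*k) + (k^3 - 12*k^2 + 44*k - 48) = -4*k^3 - 2*k^2 + 39*k - 48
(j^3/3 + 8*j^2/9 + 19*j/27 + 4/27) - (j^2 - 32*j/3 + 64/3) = j^3/3 - j^2/9 + 307*j/27 - 572/27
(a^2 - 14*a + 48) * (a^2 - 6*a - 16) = a^4 - 20*a^3 + 116*a^2 - 64*a - 768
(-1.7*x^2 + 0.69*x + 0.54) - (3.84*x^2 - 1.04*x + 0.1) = -5.54*x^2 + 1.73*x + 0.44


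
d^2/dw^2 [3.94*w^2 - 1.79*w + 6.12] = 7.88000000000000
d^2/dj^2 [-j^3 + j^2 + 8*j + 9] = 2 - 6*j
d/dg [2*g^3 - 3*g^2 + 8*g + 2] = 6*g^2 - 6*g + 8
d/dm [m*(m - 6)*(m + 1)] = 3*m^2 - 10*m - 6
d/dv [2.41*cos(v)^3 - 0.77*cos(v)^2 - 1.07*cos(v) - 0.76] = (-7.23*cos(v)^2 + 1.54*cos(v) + 1.07)*sin(v)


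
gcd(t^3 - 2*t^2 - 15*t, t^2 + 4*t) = t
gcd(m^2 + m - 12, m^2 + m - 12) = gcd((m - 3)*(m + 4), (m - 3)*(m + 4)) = m^2 + m - 12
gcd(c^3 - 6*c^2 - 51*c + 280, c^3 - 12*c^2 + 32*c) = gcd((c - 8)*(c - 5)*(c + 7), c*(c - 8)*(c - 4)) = c - 8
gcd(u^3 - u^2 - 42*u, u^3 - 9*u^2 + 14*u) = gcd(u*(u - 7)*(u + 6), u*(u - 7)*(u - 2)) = u^2 - 7*u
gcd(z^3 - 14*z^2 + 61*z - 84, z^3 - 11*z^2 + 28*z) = z^2 - 11*z + 28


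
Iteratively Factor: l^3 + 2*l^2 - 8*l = (l - 2)*(l^2 + 4*l) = (l - 2)*(l + 4)*(l)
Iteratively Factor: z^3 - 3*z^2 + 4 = (z + 1)*(z^2 - 4*z + 4) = (z - 2)*(z + 1)*(z - 2)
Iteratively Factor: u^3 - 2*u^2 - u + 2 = (u + 1)*(u^2 - 3*u + 2) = (u - 2)*(u + 1)*(u - 1)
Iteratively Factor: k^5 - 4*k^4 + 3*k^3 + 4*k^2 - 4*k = (k)*(k^4 - 4*k^3 + 3*k^2 + 4*k - 4) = k*(k - 2)*(k^3 - 2*k^2 - k + 2) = k*(k - 2)^2*(k^2 - 1) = k*(k - 2)^2*(k + 1)*(k - 1)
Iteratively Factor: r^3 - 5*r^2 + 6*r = (r)*(r^2 - 5*r + 6) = r*(r - 3)*(r - 2)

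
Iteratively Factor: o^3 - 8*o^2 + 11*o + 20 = (o + 1)*(o^2 - 9*o + 20) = (o - 4)*(o + 1)*(o - 5)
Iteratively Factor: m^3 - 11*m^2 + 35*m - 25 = (m - 1)*(m^2 - 10*m + 25) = (m - 5)*(m - 1)*(m - 5)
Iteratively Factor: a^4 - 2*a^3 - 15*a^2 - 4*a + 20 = (a + 2)*(a^3 - 4*a^2 - 7*a + 10) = (a - 1)*(a + 2)*(a^2 - 3*a - 10) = (a - 1)*(a + 2)^2*(a - 5)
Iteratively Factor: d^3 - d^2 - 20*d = (d + 4)*(d^2 - 5*d) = (d - 5)*(d + 4)*(d)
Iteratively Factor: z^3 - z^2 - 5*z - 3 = (z + 1)*(z^2 - 2*z - 3) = (z + 1)^2*(z - 3)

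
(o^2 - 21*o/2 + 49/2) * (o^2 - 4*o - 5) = o^4 - 29*o^3/2 + 123*o^2/2 - 91*o/2 - 245/2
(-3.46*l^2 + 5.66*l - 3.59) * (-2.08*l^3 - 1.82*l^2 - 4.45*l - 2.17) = 7.1968*l^5 - 5.4756*l^4 + 12.563*l^3 - 11.145*l^2 + 3.6933*l + 7.7903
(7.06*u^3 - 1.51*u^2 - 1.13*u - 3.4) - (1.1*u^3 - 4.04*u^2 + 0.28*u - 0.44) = 5.96*u^3 + 2.53*u^2 - 1.41*u - 2.96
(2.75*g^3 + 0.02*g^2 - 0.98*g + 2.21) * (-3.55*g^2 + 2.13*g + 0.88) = -9.7625*g^5 + 5.7865*g^4 + 5.9416*g^3 - 9.9153*g^2 + 3.8449*g + 1.9448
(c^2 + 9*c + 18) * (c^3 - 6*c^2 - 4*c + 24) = c^5 + 3*c^4 - 40*c^3 - 120*c^2 + 144*c + 432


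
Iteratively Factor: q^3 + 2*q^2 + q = (q + 1)*(q^2 + q) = (q + 1)^2*(q)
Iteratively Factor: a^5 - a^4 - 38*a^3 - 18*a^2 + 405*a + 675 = (a + 3)*(a^4 - 4*a^3 - 26*a^2 + 60*a + 225) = (a + 3)^2*(a^3 - 7*a^2 - 5*a + 75) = (a + 3)^3*(a^2 - 10*a + 25) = (a - 5)*(a + 3)^3*(a - 5)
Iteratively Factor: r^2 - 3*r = (r - 3)*(r)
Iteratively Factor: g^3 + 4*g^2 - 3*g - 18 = (g + 3)*(g^2 + g - 6) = (g + 3)^2*(g - 2)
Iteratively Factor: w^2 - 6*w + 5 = (w - 5)*(w - 1)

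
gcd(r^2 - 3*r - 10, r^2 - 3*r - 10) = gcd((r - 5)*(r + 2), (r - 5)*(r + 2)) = r^2 - 3*r - 10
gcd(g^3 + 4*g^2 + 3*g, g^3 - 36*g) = g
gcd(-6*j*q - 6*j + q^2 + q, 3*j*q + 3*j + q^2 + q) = q + 1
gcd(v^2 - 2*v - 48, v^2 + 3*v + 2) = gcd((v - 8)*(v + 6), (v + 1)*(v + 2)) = 1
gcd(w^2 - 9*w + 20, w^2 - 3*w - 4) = w - 4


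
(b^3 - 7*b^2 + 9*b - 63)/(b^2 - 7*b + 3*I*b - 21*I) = b - 3*I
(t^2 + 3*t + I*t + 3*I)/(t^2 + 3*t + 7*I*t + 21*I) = (t + I)/(t + 7*I)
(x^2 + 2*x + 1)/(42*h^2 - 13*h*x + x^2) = (x^2 + 2*x + 1)/(42*h^2 - 13*h*x + x^2)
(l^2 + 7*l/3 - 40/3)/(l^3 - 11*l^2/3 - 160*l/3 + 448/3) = (l + 5)/(l^2 - l - 56)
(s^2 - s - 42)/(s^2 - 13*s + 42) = (s + 6)/(s - 6)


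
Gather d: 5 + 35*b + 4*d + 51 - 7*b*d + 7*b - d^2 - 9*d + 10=42*b - d^2 + d*(-7*b - 5) + 66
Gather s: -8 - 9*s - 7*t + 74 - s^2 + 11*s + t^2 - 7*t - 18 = -s^2 + 2*s + t^2 - 14*t + 48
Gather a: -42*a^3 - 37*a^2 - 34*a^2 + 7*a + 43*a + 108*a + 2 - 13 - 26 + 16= -42*a^3 - 71*a^2 + 158*a - 21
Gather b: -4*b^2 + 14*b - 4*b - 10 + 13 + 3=-4*b^2 + 10*b + 6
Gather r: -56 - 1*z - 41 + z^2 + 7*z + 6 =z^2 + 6*z - 91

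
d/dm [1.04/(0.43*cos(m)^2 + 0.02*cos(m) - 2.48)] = (0.8944*cos(m) + 0.0208)*sin(m)/(0.43*cos(m)^2 + 0.02*cos(m) - 2.48)^2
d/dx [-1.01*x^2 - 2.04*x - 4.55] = -2.02*x - 2.04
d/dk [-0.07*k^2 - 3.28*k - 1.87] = -0.14*k - 3.28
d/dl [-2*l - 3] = -2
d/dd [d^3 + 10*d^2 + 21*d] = 3*d^2 + 20*d + 21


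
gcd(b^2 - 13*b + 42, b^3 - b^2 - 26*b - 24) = b - 6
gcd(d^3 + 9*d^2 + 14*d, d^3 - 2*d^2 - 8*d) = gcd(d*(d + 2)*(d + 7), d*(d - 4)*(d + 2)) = d^2 + 2*d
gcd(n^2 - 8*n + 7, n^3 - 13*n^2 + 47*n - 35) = n^2 - 8*n + 7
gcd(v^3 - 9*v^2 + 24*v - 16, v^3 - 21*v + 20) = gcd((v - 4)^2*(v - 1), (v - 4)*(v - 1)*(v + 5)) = v^2 - 5*v + 4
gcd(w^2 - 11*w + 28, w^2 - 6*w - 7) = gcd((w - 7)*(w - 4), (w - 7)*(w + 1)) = w - 7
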